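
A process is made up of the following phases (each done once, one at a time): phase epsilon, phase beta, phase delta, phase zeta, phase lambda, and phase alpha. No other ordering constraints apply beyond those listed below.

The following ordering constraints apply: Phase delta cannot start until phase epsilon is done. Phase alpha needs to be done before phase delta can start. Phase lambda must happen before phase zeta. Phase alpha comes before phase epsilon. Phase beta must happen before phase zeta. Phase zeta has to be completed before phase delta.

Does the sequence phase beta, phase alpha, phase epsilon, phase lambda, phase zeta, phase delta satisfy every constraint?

Every stated constraint is respected: phase alpha sits at position 2, ahead of phase delta at position 6, and each of the other listed pairs likewise has the predecessor earlier in the sequence.

Yes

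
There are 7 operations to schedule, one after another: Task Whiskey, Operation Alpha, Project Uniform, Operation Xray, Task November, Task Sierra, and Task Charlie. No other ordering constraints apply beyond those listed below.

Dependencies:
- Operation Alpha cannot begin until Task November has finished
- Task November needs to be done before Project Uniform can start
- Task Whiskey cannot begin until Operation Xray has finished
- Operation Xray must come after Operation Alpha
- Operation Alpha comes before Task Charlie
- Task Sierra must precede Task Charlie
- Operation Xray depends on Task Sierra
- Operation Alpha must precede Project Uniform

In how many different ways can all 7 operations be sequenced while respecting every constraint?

2 operations have no prerequisites (Task November, Task Sierra), so any of them could come first.
Enumerating by repeatedly choosing an available operation (one whose prerequisites are all placed) gives 39 distinct complete orderings.

39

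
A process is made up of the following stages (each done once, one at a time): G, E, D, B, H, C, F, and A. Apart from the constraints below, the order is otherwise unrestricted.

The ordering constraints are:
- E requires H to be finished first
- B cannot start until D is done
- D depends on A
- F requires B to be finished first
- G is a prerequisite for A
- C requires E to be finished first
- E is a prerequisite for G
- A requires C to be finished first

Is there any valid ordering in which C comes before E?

No

There is a dependency chain E → C, so C always comes after E.
So no valid ordering can have C before E.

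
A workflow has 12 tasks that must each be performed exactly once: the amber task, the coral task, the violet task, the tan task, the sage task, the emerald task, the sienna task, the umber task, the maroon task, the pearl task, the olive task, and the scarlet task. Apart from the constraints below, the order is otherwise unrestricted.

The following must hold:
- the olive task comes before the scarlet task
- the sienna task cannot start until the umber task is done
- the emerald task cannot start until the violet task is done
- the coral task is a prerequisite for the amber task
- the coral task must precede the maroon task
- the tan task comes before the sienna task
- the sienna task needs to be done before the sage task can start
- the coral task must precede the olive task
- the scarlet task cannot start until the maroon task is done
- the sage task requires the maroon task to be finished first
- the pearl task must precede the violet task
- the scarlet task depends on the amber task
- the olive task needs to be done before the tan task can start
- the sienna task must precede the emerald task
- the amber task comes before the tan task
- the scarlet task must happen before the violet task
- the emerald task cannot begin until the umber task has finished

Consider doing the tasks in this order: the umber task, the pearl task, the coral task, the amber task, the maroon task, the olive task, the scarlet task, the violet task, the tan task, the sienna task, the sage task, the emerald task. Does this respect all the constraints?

Yes

Checking each listed constraint against this order: for instance, the umber task is in position 1 and the emerald task in position 12, so that constraint holds — and the remaining constraints check out the same way.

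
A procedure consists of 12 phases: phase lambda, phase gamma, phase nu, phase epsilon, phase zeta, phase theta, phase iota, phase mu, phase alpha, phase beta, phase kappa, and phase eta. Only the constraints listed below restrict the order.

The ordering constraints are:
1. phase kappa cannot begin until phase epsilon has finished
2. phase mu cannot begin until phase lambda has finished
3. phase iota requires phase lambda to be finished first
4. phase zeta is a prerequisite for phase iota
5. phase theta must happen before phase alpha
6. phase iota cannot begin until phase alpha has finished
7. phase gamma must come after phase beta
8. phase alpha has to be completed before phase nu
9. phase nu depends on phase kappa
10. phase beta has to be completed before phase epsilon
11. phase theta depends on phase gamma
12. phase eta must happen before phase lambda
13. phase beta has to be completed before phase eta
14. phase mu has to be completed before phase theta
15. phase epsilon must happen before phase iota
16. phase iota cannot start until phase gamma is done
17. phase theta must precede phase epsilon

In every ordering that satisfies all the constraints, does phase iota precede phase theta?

No

The constraints actually force phase theta before phase iota (via phase theta → phase alpha → phase iota), not the other way around.
So phase iota never precedes phase theta.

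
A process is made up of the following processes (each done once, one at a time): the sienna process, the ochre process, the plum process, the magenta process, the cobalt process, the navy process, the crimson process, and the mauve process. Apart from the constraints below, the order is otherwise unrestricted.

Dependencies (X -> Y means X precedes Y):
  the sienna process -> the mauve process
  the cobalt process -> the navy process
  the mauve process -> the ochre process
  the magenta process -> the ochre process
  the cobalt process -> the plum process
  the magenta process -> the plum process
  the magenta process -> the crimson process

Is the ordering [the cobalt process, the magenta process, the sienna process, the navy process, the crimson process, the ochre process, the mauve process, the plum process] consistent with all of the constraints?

In the proposed order, the ochre process appears before the mauve process.
But one of the constraints requires the mauve process before the ochre process, so this ordering violates it.

No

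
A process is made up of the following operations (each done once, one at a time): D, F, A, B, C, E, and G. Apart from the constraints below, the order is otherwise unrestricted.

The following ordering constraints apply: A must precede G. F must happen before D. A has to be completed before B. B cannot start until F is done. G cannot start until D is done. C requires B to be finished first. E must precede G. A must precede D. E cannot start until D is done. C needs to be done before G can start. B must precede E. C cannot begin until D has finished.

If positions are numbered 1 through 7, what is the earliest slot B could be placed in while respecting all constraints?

Every operation that must precede B has to come before it. Tracing all chains that end at B, those operations are: F, A — 2 in total.
So at minimum 2 operations come before B, putting B no earlier than position 3. That position is achievable by scheduling exactly those predecessors first.

3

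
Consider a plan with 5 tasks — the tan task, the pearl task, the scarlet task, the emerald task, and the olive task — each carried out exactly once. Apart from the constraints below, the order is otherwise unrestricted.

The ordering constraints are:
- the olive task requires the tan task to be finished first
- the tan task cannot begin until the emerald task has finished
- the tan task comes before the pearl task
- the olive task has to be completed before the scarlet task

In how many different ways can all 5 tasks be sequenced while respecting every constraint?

3

The emerald task is the only task with nothing required before it, so every ordering starts there.
Counting all ways to extend the partial order to a total order gives 3.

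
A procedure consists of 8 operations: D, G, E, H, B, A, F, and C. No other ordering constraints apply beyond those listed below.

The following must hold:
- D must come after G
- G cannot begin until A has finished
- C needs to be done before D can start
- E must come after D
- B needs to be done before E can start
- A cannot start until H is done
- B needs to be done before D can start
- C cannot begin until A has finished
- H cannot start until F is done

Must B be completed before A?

No

No chain of constraints connects B to A in either direction.
So B can come before A or after — it is not forced.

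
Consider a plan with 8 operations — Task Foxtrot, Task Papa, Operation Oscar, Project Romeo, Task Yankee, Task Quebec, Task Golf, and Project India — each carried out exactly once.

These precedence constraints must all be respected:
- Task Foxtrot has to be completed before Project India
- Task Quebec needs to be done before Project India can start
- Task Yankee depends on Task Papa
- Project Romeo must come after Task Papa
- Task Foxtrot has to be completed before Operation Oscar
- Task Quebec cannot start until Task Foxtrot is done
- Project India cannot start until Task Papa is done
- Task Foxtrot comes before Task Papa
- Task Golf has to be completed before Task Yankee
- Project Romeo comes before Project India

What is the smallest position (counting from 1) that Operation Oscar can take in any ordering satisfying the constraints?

2

The only operation forced before Operation Oscar (directly or transitively) is Task Foxtrot.
So at minimum 1 operation comes before Operation Oscar, putting Operation Oscar no earlier than position 2. That position is achievable by scheduling exactly that predecessor first.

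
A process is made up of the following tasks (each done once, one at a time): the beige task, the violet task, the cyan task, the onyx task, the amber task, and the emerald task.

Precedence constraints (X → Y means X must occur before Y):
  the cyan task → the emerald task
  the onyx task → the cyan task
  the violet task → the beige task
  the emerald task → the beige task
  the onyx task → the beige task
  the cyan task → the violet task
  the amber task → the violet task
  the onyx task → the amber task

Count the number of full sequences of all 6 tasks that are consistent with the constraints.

Only the onyx task has no prerequisites, so it must go first.
Systematically extending each partial ordering one task at a time and counting, there are 5 complete orderings.

5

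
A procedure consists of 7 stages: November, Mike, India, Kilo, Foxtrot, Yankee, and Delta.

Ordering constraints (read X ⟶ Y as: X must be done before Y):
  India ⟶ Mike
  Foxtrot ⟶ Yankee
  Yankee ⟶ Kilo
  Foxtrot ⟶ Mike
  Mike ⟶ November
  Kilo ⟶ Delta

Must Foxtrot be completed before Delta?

Following the dependencies: Foxtrot → Yankee → Kilo → Delta.
So Foxtrot must precede Delta in any valid ordering.

Yes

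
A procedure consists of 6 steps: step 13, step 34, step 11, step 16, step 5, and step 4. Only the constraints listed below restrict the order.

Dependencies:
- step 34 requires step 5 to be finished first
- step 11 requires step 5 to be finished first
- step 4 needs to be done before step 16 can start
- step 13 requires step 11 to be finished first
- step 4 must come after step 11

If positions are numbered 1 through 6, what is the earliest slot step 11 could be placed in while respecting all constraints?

2

The only step forced before step 11 (directly or transitively) is step 5.
So at minimum 1 step comes before step 11, putting step 11 no earlier than position 2. That position is achievable by scheduling exactly that predecessor first.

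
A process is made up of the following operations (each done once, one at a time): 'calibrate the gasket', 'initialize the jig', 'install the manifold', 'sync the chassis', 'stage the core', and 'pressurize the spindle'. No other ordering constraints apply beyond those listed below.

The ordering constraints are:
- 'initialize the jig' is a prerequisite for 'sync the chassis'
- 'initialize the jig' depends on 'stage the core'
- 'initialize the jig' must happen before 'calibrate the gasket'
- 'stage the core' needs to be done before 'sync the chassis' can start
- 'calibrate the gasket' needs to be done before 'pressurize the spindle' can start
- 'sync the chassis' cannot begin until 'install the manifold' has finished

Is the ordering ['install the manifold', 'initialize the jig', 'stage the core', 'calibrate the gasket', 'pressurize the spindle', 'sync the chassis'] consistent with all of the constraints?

In the proposed order, 'initialize the jig' appears before 'stage the core'.
That contradicts the constraint that 'stage the core' must precede 'initialize the jig'.

No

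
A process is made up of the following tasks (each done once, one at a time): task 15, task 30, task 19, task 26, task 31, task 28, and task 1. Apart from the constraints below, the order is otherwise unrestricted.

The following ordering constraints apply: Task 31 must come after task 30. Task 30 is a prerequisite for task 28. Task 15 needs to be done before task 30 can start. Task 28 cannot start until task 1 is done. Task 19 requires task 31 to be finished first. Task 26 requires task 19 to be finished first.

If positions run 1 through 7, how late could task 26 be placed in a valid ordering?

Nothing depends on task 26, so it can be the final task, position 7.

7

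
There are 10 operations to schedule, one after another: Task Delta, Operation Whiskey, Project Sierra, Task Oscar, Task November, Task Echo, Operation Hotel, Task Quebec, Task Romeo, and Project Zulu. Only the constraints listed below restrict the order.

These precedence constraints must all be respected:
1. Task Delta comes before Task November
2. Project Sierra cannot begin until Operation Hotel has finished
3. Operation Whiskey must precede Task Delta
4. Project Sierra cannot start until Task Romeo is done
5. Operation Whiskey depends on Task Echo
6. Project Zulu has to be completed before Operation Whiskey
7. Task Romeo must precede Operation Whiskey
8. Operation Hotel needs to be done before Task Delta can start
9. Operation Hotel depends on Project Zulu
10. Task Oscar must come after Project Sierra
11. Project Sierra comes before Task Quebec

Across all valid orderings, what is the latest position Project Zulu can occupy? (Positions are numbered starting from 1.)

3

Every operation that must follow Project Zulu has to come after it. Tracing all chains starting from Project Zulu, those operations are: Task Delta, Operation Whiskey, Project Sierra, Task Oscar, Task November, Operation Hotel, Task Quebec — 7 in total.
So at least 7 operations follow Project Zulu, putting Project Zulu no later than position 3. That position is achievable by scheduling everything else first.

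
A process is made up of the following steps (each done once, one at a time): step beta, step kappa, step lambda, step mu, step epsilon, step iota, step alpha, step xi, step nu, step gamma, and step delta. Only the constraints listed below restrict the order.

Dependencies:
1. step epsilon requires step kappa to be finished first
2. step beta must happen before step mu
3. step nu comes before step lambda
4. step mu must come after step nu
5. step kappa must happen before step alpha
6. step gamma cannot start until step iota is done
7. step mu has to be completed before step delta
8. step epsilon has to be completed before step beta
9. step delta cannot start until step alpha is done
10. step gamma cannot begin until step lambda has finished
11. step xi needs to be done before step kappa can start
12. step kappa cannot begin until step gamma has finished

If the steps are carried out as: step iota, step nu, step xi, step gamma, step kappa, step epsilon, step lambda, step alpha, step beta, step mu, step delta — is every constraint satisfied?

In the proposed order, step gamma appears before step lambda.
But one of the constraints requires step lambda before step gamma, so this ordering violates it.

No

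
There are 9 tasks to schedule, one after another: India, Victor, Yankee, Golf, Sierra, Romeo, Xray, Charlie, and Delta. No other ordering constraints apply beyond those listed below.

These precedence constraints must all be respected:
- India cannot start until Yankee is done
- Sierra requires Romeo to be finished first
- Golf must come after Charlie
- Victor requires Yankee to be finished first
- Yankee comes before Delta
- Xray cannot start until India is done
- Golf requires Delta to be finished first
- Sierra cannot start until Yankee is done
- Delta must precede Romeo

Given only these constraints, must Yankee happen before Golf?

Following the dependencies: Yankee → Delta → Golf.
Hence Yankee necessarily comes before Golf.

Yes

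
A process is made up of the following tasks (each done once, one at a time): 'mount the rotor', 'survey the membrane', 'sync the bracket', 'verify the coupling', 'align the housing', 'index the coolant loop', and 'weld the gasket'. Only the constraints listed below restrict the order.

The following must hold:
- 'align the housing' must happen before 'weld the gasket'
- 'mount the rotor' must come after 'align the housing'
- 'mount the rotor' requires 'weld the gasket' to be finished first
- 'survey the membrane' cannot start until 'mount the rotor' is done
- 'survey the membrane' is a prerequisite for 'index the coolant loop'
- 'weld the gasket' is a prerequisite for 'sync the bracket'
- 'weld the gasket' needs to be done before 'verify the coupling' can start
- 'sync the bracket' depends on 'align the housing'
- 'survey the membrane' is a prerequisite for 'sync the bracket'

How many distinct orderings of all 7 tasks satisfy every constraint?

10

'align the housing' is the only task with nothing required before it, so every ordering starts there.
Enumerating by repeatedly choosing an available task (one whose prerequisites are all placed) gives 10 distinct complete orderings.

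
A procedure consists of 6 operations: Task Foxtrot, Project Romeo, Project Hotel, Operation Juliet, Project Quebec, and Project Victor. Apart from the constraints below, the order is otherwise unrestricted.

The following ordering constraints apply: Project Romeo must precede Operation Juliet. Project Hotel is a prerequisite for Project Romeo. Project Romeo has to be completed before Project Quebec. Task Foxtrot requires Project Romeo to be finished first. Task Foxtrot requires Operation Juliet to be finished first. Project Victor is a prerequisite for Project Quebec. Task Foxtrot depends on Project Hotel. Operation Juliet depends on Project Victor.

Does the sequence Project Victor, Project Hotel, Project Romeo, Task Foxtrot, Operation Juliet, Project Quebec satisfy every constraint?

In the proposed order, Task Foxtrot appears before Operation Juliet.
That contradicts the constraint that Operation Juliet must precede Task Foxtrot.

No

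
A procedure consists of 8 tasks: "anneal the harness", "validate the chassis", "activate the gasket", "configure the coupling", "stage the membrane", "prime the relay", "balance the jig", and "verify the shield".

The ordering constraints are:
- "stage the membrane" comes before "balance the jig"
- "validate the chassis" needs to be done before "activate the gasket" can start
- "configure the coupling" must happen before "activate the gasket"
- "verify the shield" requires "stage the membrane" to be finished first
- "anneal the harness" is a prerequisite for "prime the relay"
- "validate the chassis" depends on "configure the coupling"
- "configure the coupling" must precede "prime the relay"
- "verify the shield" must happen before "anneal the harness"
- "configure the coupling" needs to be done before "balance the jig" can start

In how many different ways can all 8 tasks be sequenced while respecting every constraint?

2 tasks have no prerequisites ("configure the coupling", "stage the membrane"), so any of them could come first.
Systematically extending each partial ordering one task at a time and counting, there are 186 complete orderings.

186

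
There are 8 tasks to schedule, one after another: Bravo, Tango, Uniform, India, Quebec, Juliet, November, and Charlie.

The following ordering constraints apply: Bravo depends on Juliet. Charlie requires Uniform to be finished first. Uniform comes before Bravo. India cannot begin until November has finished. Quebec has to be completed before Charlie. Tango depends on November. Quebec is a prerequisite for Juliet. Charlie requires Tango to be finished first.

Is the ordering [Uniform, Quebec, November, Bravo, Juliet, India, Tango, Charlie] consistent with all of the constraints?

No

In the proposed order, Bravo appears before Juliet.
Since Juliet is required before Bravo, the ordering is invalid.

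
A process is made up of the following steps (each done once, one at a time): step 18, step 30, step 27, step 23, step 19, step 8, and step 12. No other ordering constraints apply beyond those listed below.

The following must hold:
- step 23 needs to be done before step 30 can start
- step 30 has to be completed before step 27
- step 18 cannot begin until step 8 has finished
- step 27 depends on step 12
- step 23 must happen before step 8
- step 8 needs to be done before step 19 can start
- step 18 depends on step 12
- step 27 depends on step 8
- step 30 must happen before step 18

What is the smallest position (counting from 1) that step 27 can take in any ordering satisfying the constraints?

5

Every step that must precede step 27 has to come before it. Tracing all chains that end at step 27, those steps are: step 30, step 23, step 8, step 12 — 4 in total.
So at minimum 4 steps come before step 27, putting step 27 no earlier than position 5. That position is achievable by scheduling exactly those predecessors first.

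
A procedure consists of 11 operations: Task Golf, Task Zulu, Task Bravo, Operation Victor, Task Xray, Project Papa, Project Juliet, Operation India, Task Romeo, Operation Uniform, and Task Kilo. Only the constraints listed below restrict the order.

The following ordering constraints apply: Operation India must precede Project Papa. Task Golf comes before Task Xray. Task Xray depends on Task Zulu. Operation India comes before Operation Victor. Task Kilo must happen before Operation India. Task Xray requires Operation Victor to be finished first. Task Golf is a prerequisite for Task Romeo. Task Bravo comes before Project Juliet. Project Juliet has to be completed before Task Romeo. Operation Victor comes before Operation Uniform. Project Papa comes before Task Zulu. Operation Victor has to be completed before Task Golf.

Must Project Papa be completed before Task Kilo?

No

There is a chain Task Kilo → Operation India → Project Papa, which puts Task Kilo before Project Papa.
So Project Papa never precedes Task Kilo.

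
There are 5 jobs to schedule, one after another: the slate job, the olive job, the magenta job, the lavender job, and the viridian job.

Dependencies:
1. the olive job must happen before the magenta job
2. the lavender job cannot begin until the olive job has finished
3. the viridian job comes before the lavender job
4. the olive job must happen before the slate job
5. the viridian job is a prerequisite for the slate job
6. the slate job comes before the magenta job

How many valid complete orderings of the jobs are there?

2 jobs have no prerequisites (the olive job, the viridian job), so any of them could come first.
Counting all ways to extend the partial order to a total order gives 6.

6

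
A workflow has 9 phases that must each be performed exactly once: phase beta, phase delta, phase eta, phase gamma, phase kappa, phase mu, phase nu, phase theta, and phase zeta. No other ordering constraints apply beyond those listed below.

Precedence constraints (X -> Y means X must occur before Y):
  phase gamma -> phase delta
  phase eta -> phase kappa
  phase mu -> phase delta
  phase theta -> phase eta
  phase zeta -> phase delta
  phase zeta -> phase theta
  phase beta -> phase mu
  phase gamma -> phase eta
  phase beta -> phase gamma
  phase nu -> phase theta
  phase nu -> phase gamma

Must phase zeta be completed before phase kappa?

Yes

Chaining the stated constraints: phase zeta → phase theta → phase eta → phase kappa.
That forces phase zeta before phase kappa in every valid schedule.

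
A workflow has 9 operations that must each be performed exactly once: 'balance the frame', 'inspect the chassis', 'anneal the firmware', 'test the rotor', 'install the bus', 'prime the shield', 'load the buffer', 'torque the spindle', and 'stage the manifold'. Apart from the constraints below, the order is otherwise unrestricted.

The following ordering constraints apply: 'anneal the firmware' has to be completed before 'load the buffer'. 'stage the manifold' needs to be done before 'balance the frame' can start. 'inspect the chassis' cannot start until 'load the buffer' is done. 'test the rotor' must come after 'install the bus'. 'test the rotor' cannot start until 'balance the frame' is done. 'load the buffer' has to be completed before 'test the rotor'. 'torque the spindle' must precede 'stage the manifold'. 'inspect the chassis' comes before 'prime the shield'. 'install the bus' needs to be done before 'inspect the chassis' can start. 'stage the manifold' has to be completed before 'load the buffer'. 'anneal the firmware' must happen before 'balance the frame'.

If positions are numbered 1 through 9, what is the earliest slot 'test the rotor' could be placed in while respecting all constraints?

7

The operations that are forced before 'test the rotor', directly or transitively, are 'balance the frame', 'anneal the firmware', 'install the bus', 'load the buffer', 'torque the spindle', 'stage the manifold'. That's 6 operations.
So at minimum 6 operations come before 'test the rotor', putting 'test the rotor' no earlier than position 7. That position is achievable by scheduling exactly those predecessors first.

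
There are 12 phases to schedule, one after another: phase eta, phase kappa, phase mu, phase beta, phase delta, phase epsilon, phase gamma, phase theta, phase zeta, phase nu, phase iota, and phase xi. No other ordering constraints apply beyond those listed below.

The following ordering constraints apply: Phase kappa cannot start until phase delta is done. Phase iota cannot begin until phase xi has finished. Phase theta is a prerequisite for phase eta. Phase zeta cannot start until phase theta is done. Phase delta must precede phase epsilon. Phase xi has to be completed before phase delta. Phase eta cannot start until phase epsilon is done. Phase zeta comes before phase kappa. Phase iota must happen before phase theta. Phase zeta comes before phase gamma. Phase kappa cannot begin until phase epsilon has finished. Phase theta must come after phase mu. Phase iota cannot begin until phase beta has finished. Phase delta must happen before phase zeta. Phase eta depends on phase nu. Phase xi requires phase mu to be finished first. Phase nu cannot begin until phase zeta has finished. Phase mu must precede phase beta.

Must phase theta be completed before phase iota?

There is a chain phase iota → phase theta, which puts phase iota before phase theta.
So phase theta never precedes phase iota.

No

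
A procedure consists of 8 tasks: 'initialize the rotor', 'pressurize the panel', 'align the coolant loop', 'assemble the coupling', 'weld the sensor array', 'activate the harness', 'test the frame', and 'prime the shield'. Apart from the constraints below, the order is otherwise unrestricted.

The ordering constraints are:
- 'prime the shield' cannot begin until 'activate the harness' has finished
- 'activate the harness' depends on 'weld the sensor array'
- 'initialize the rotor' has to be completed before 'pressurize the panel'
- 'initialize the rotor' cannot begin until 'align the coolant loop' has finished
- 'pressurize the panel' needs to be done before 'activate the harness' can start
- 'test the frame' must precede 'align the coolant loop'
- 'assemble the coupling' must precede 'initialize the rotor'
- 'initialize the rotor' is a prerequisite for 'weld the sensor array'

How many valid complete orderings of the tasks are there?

The tasks with no prerequisites are 'assemble the coupling', 'test the frame'; any of them can be placed first.
Counting all ways to extend the partial order to a total order gives 6.

6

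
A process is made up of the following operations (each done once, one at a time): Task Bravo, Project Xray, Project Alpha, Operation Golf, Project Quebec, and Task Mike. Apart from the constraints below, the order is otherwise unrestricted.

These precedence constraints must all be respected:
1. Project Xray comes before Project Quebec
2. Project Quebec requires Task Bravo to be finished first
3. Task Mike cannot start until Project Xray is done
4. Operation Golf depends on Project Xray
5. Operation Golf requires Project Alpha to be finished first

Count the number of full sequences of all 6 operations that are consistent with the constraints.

3 operations have no prerequisites (Task Bravo, Project Xray, Project Alpha), so any of them could come first.
Systematically extending each partial ordering one operation at a time and counting, there are 66 complete orderings.

66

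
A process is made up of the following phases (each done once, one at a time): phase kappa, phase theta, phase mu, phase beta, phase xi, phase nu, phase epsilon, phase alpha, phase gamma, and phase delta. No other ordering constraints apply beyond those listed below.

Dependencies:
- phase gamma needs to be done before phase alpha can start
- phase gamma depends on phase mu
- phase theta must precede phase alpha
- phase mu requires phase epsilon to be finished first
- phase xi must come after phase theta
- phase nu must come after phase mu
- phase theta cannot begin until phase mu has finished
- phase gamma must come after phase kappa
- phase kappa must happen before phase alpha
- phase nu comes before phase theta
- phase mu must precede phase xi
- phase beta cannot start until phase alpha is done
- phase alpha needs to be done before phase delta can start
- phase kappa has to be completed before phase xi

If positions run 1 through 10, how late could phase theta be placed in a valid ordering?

6

Following every chain forward from phase theta, the phases that must come later are phase beta, phase xi, phase alpha, phase delta — 4 of them.
With 4 mandatory successors out of 10 phases total, the latest slot for phase theta is 10−4 = 6, and it's reachable by doing all non-successors before phase theta.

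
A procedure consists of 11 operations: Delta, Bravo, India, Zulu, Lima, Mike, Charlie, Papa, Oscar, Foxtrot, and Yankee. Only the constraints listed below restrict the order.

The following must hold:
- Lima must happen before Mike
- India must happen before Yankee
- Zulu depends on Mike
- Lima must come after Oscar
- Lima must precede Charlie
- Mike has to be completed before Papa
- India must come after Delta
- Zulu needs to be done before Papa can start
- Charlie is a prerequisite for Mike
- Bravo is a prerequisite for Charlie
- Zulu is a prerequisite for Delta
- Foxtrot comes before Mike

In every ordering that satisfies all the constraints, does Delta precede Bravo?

In fact the dependencies run the other way: Bravo → Charlie → Mike → Zulu → Delta.
So Delta never precedes Bravo.

No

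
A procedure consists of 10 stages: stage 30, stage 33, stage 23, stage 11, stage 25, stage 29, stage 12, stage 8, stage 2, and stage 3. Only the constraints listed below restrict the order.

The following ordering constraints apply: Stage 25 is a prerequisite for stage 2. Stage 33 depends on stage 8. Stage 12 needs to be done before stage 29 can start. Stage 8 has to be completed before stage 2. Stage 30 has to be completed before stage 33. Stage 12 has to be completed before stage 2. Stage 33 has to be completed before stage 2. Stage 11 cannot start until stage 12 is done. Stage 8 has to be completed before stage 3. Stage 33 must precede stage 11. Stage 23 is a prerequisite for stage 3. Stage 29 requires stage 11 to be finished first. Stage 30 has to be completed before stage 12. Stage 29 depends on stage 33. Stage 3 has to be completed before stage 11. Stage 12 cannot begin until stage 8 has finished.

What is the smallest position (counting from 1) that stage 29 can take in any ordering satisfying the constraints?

8

The stages that are forced before stage 29, directly or transitively, are stage 30, stage 33, stage 23, stage 11, stage 12, stage 8, stage 3. That's 7 stages.
So at minimum 7 stages come before stage 29, putting stage 29 no earlier than position 8. That position is achievable by scheduling exactly those predecessors first.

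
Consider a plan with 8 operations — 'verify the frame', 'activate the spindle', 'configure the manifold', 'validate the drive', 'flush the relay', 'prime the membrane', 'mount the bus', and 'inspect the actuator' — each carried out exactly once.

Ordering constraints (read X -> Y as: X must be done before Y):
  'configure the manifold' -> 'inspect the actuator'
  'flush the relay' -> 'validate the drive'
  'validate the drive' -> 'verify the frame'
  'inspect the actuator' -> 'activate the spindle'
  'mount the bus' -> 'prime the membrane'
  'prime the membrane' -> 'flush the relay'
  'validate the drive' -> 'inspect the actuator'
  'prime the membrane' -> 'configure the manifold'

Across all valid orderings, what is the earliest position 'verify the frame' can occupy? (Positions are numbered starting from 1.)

5

Working backwards through the constraints from 'verify the frame', its full set of required predecessors is 'validate the drive', 'flush the relay', 'prime the membrane', 'mount the bus' — 4 of them.
So at minimum 4 operations come before 'verify the frame', putting 'verify the frame' no earlier than position 5. That position is achievable by scheduling exactly those predecessors first.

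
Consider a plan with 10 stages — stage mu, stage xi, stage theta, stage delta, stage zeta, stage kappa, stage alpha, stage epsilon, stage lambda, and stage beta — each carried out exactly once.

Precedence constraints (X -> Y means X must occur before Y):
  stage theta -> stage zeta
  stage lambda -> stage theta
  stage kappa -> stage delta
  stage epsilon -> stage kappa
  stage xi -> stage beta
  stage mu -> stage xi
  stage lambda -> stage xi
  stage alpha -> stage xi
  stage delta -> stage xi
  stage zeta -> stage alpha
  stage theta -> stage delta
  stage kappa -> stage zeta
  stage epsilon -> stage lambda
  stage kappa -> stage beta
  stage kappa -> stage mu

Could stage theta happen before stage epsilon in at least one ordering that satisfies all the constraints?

No

There is a dependency chain stage epsilon → stage lambda → stage theta, so stage theta always comes after stage epsilon.
Hence stage theta can never be scheduled before stage epsilon.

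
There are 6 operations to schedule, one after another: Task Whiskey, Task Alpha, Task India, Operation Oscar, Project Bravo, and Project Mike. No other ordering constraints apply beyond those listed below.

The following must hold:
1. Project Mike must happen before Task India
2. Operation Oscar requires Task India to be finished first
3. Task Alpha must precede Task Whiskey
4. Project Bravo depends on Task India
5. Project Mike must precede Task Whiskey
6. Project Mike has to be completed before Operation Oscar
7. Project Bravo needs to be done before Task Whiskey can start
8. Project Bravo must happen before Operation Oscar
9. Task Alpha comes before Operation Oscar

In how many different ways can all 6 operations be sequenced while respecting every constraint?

2 operations have no prerequisites (Task Alpha, Project Mike), so any of them could come first.
Enumerating by repeatedly choosing an available operation (one whose prerequisites are all placed) gives 8 distinct complete orderings.

8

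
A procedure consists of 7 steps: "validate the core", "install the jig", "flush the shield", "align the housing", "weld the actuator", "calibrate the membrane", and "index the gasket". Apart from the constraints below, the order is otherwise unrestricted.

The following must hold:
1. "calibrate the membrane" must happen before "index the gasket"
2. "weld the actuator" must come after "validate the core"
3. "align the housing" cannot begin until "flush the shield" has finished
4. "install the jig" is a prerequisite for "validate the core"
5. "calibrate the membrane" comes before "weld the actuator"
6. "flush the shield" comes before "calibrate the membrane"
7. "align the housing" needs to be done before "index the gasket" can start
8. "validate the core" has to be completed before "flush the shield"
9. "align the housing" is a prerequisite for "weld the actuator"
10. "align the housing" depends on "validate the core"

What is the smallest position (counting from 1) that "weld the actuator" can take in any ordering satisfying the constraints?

6

The steps that are forced before "weld the actuator", directly or transitively, are "validate the core", "install the jig", "flush the shield", "align the housing", "calibrate the membrane". That's 5 steps.
With 5 mandatory predecessors, the earliest "weld the actuator" can sit is position 5+1 = 6, and placing just those 5 first achieves it.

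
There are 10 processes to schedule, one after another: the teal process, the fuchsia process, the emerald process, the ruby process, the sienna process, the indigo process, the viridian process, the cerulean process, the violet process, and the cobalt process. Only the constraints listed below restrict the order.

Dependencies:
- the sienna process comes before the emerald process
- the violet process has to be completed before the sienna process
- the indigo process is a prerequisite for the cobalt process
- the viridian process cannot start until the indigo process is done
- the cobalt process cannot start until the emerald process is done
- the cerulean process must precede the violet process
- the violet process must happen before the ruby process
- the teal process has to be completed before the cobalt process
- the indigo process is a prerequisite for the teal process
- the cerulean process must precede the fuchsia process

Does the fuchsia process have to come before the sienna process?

No

No chain of constraints connects the fuchsia process to the sienna process in either direction.
A valid ordering placing the sienna process before the fuchsia process exists, so the answer is no.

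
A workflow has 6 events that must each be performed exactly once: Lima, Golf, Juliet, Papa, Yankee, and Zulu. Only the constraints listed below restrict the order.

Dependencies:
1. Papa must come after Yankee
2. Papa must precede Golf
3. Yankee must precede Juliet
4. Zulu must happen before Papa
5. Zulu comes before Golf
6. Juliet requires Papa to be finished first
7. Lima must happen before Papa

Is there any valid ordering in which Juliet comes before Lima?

No

Following Lima → Papa → Juliet, Lima must precede Juliet in every valid ordering.
So no valid ordering can have Juliet before Lima.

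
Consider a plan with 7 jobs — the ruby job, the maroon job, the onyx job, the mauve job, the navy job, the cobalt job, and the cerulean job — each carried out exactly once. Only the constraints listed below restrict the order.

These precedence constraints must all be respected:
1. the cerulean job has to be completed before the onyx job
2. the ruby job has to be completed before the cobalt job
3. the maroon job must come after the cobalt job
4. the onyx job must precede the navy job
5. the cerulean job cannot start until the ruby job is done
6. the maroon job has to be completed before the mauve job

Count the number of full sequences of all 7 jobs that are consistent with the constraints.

20

The ruby job is the only job with nothing required before it, so every ordering starts there.
Enumerating by repeatedly choosing an available job (one whose prerequisites are all placed) gives 20 distinct complete orderings.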